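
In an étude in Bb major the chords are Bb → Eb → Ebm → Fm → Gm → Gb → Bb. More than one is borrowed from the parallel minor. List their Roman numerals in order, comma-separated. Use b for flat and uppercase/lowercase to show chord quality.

iv, v, bVI

Bb major has the diatonic set Bb, Cm, Dm, Eb, F, Gm, Adim. Bb, Eb and Gm are all diatonic. Ebm (Eb–Gb–Bb) is not: scale degree 4 in Bb major carries Eb (IV). In Bb minor the chord on that degree is Ebm, so here it functions as iv, borrowed from the parallel minor. Fm (F–Ab–C) is not: scale degree 5 in Bb major carries F (V). In Bb minor the chord on that degree is Fm, so here it functions as v, borrowed from the parallel minor. Gb (Gb–Bb–Db) is not: scale degree 6 in Bb major carries Gm (vi). In Bb minor the chord on that degree is Gb, so here it functions as bVI, borrowed from the parallel minor.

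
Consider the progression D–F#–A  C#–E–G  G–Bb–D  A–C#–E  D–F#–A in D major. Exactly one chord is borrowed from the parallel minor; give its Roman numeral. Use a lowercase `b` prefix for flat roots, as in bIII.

The diatonic triads in D major are D, Em, F#m, G, A, Bm, C#dim. Of the given chords, D–F#–A = D, C#–E–G = C#dim and A–C#–E = A are diatonic. G–Bb–D doesn't fit — on degree 4 D major would have G (IV). Gm is the degree-4 chord of D minor, so it is the borrowed iv.

iv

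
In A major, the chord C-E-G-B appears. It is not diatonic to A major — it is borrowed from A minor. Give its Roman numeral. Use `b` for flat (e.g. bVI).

The root C is the lowered 3rd scale degree — diatonically A major has C# there. Diatonically A major has C#m (iii) on that degree; C–E–G–B is instead the major-seventh chord native to A minor, so it takes the label bIIImaj7.

bIIImaj7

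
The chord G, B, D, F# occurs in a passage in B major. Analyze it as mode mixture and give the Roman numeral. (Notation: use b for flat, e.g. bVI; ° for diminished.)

In B major scale degree 6 is G#; G is its lowered form, from B minor. The diatonic chord on degree 6 would be G#m (vi), but G–B–D–F# is the major-seventh chord from B minor. As a borrowed chord it is labeled bVImaj7.

bVImaj7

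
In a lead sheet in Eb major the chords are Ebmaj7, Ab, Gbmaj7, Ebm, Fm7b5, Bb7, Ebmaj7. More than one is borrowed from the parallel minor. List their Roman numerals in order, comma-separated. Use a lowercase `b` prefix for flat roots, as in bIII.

Eb major has the diatonic set Eb, Fm, Gm, Ab, Bb, Cm, Ddim. Of the given chords, Ebmaj7, Ab and Bb7 are diatonic. Gbmaj7 (Gb–Bb–Db–F) is not: scale degree 3 in Eb major carries Gm (iii). In Eb minor the chord on that degree is Gbmaj7, so here it functions as bIIImaj7, borrowed from the parallel minor. But Ebm (Eb–Gb–Bb) is foreign: the diatonic I on degree 1 is Eb, whereas Ebm comes from Eb minor. It is labeled i. But Fm7b5 (F–Ab–Cb–Eb) is foreign: the diatonic ii on degree 2 is Fm, whereas Fm7b5 comes from Eb minor. It is labeled iiø7.

bIIImaj7, i, iiø7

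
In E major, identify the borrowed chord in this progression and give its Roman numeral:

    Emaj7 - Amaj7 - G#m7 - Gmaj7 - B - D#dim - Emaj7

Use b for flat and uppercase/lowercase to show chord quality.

bIIImaj7

In E major the diatonic chords are E, F#m, G#m, A, B, C#m, D#dim. Emaj7, Amaj7, G#m7, B and D#dim all belong to that set. But Gmaj7 (G–B–D–F#) is foreign: the diatonic iii on degree 3 is G#m, whereas Gmaj7 comes from E minor. It is labeled bIIImaj7.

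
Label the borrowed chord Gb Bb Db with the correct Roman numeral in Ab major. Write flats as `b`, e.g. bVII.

The root Gb is the lowered 7th scale degree — diatonically Ab major has G there. Diatonically Ab major has Gdim (vii°) on that degree; Gb–Bb–Db is instead the major chord native to Ab minor, so it takes the label bVII.

bVII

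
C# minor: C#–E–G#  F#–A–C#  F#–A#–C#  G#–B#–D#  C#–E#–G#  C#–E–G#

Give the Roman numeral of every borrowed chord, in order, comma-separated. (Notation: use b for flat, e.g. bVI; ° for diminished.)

IV, I

C# minor has the diatonic set C#m, D#dim, E, F#m, G#, A, B (with V from harmonic minor). C#–E–G# = C#m, F#–A–C# = F#m and G#–B#–D# = G# all belong to that set. F#–A#–C# doesn't fit — on degree 4 C# minor would have F#m (iv). F# is the degree-4 chord of C# major, so it is the borrowed IV. C#–E#–G# is not: scale degree 1 in C# minor carries C#m (i). In C# major the chord on that degree is C#, so here it functions as I, borrowed from the parallel major.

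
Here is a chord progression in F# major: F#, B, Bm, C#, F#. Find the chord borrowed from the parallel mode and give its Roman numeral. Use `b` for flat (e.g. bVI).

iv

F# major has the diatonic set F#, G#m, A#m, B, C#, D#m, E#dim. Of the given chords, F#, B and C# are diatonic. Bm (B–D–F#) is not: scale degree 4 in F# major carries B (IV). In F# minor the chord on that degree is Bm, so here it functions as iv, borrowed from the parallel minor.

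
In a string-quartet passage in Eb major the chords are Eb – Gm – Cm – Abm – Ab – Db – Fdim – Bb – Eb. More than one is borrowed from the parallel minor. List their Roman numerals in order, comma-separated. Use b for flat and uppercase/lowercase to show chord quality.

The diatonic triads in Eb major are Eb, Fm, Gm, Ab, Bb, Cm, Ddim. Of the given chords, Eb, Gm, Cm, Ab and Bb are diatonic. But Abm (Ab–Cb–Eb) is foreign: the diatonic IV on degree 4 is Ab, whereas Abm comes from Eb minor. It is labeled iv. Db (Db–F–Ab) doesn't fit — on degree 7 Eb major would have Ddim (vii°). Db is the degree-7 chord of Eb minor, so it is the borrowed bVII. Fdim (F–Ab–Cb) doesn't fit — on degree 2 Eb major would have Fm (ii). Fdim is the degree-2 chord of Eb minor, so it is the borrowed ii°.

iv, bVII, ii°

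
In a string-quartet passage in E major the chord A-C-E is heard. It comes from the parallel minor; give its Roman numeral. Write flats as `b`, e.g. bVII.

A is scale degree 4 in E major. The diatonic chord on degree 4 would be A (IV), but A–C–E is the minor chord from E minor. As a borrowed chord it is labeled iv.

iv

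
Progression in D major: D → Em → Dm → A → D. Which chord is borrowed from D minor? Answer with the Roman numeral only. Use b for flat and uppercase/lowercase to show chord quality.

D major has the diatonic set D, Em, F#m, G, A, Bm, C#dim. Of the given chords, D, Em and A are diatonic. Dm (D–F–A) doesn't fit — on degree 1 D major would have D (I). Dm is the degree-1 chord of D minor, so it is the borrowed i.

i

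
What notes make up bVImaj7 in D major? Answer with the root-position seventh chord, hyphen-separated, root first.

Bb-D-F-A

bVImaj7 is built on the lowered scale degree 6. In D major degree 6 is B; lowered it becomes Bb. In D minor the chord on Bb is Bb–D–F–A.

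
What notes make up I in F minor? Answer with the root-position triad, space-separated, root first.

F A C

The root, F, is scale degree 1 — the same note in F minor and F major; only the chord quality changes. Stacking thirds in F major on F gives F–A–C.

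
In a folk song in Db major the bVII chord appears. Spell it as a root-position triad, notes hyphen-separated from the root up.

Cb-Eb-Gb

The root of bVII is the lowered 7th degree: C becomes Cb. Stacking thirds in Db minor on Cb gives Cb–Eb–Gb.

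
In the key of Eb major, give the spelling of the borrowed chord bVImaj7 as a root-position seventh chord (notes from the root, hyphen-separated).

Cb-Eb-Gb-Bb

bVImaj7 is built on the lowered scale degree 6. In Eb major degree 6 is C; lowered it becomes Cb. In Eb minor the chord on Cb is Cb–Eb–Gb–Bb.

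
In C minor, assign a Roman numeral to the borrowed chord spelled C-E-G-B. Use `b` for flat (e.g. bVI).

The root C is the diatonic 1st degree of C minor; the borrowing shows in the chord quality. C–E–G–B is a major-seventh chord — the form found in C major, not the diatonic i (Cm). Borrowed into C minor it is written Imaj7.

Imaj7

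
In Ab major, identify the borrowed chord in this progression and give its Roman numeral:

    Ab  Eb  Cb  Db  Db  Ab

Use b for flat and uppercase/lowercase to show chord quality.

Ab major has the diatonic set Ab, Bbm, Cm, Db, Eb, Fm, Gdim. Ab, Eb and Db are all diatonic. But Cb (Cb–Eb–Gb) is foreign: the diatonic iii on degree 3 is Cm, whereas Cb comes from Ab minor. It is labeled bIII.

bIII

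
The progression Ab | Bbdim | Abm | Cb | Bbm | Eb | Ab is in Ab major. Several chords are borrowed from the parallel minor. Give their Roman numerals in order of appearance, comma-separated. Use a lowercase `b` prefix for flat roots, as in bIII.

ii°, i, bIII

In Ab major the diatonic chords are Ab, Bbm, Cm, Db, Eb, Fm, Gdim. Of the given chords, Ab, Bbm and Eb are diatonic. Bbdim (Bb–Db–Fb) doesn't fit — on degree 2 Ab major would have Bbm (ii). Bbdim is the degree-2 chord of Ab minor, so it is the borrowed ii°. Abm (Ab–Cb–Eb) is not: scale degree 1 in Ab major carries Ab (I). In Ab minor the chord on that degree is Abm, so here it functions as i, borrowed from the parallel minor. But Cb (Cb–Eb–Gb) is foreign: the diatonic iii on degree 3 is Cm, whereas Cb comes from Ab minor. It is labeled bIII.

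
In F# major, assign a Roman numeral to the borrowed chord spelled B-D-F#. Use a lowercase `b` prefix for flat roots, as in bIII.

The root B is the diatonic 4th degree of F# major; the borrowing shows in the chord quality. The diatonic chord on degree 4 would be B (IV), but B–D–F# is the minor chord from F# minor. As a borrowed chord it is labeled iv.

iv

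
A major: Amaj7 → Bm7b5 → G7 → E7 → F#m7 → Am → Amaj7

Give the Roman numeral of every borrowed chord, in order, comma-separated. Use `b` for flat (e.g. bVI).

iiø7, bVII7, i

The diatonic triads in A major are A, Bm, C#m, D, E, F#m, G#dim. Of the given chords, Amaj7, E7 and F#m7 are diatonic. Bm7b5 (B–D–F–A) is not: scale degree 2 in A major carries Bm (ii). In A minor the chord on that degree is Bm7b5, so here it functions as iiø7, borrowed from the parallel minor. G7 (G–B–D–F) doesn't fit — on degree 7 A major would have G#dim (vii°). G7 is the degree-7 chord of A minor, so it is the borrowed bVII7. Am (A–C–E) doesn't fit — on degree 1 A major would have A (I). Am is the degree-1 chord of A minor, so it is the borrowed i.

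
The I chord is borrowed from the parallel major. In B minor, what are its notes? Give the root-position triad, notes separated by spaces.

I is built on scale degree 1, which is B in both B minor and its parallel. Building the major chord from the parallel major on B: B–D#–F#.

B D# F#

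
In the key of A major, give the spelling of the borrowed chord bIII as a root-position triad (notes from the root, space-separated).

C E G

bIII is built on the lowered scale degree 3. In A major degree 3 is C#; lowered it becomes C. Building the major chord from the parallel minor on C: C–E–G.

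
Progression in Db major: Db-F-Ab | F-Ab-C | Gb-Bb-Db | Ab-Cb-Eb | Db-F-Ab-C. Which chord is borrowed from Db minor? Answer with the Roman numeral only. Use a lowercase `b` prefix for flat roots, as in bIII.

v

In Db major the diatonic chords are Db, Ebm, Fm, Gb, Ab, Bbm, Cdim. Of the given chords, Db–F–Ab = Db, F–Ab–C = Fm, Gb–Bb–Db = Gb and Db–F–Ab–C = Dbmaj7 are diatonic. Ab–Cb–Eb is not: scale degree 5 in Db major carries Ab (V). In Db minor the chord on that degree is Abm, so here it functions as v, borrowed from the parallel minor.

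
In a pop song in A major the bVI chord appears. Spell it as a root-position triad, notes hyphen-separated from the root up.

F-A-C

bVI is built on the lowered scale degree 6. In A major degree 6 is F#; lowered it becomes F. In A minor the chord on F is F–A–C.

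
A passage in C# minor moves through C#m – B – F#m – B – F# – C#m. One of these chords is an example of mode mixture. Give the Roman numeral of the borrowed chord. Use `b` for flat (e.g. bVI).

IV

C# minor has the diatonic set C#m, D#dim, E, F#m, G#, A, B (with V from harmonic minor). Of the given chords, C#m, B and F#m are diatonic. F# (F#–A#–C#) doesn't fit — on degree 4 C# minor would have F#m (iv). F# is the degree-4 chord of C# major, so it is the borrowed IV.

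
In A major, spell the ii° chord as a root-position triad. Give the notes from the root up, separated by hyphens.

The root, B, is scale degree 2 — the same note in A major and A minor; only the chord quality changes. Stacking thirds in A minor on B gives B–D–F.

B-D-F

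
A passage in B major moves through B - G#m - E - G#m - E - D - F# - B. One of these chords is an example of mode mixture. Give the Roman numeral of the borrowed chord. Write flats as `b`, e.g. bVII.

bIII

B major has the diatonic set B, C#m, D#m, E, F#, G#m, A#dim. B, G#m, E and F# are all diatonic. D (D–F#–A) is not: scale degree 3 in B major carries D#m (iii). In B minor the chord on that degree is D, so here it functions as bIII, borrowed from the parallel minor.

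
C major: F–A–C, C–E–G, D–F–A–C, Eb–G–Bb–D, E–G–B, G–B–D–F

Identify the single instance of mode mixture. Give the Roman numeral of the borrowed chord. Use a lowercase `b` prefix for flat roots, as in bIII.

bIIImaj7

In C major the diatonic chords are C, Dm, Em, F, G, Am, Bdim. F–A–C = F, C–E–G = C, D–F–A–C = Dm7, E–G–B = Em and G–B–D–F = G7 are all diatonic. Eb–G–Bb–D doesn't fit — on degree 3 C major would have Em (iii). Ebmaj7 is the degree-3 chord of C minor, so it is the borrowed bIIImaj7.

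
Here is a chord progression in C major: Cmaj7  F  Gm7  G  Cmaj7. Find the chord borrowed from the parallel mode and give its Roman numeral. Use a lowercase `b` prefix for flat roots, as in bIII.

v7

C major has the diatonic set C, Dm, Em, F, G, Am, Bdim. Cmaj7, F and G are all diatonic. Gm7 (G–Bb–D–F) doesn't fit — on degree 5 C major would have G (V). Gm7 is the degree-5 chord of C minor, so it is the borrowed v7.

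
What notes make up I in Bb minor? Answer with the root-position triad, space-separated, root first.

Bb D F

I is built on scale degree 1, which is Bb in both Bb minor and its parallel. In Bb major the chord on Bb is Bb–D–F.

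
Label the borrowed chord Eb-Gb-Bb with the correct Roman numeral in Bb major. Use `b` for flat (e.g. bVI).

iv

Eb is scale degree 4 in Bb major. Diatonically Bb major has Eb (IV) on that degree; Eb–Gb–Bb is instead the minor chord native to Bb minor, so it takes the label iv.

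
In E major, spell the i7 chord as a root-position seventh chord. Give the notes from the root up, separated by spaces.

E G B D

i7 is built on scale degree 1, which is E in both E major and its parallel. Stacking thirds in E minor on E gives E–G–B–D.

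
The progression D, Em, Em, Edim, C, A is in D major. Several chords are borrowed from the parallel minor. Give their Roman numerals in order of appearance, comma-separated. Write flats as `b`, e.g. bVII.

ii°, bVII

D major has the diatonic set D, Em, F#m, G, A, Bm, C#dim. Of the given chords, D, Em and A are diatonic. Edim (E–G–Bb) doesn't fit — on degree 2 D major would have Em (ii). Edim is the degree-2 chord of D minor, so it is the borrowed ii°. C (C–E–G) doesn't fit — on degree 7 D major would have C#dim (vii°). C is the degree-7 chord of D minor, so it is the borrowed bVII.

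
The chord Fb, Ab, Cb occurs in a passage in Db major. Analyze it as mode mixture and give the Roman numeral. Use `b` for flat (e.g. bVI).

bIII

Fb is the lowered form of scale degree 3 in Db major (the diatonic degree 3 is F). Fb–Ab–Cb is a major chord — the form found in Db minor, not the diatonic iii (Fm). Borrowed into Db major it is written bIII.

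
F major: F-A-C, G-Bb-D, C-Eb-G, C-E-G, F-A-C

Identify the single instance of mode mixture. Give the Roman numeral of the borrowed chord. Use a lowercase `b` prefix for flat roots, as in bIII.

v

The diatonic triads in F major are F, Gm, Am, Bb, C, Dm, Edim. Of the given chords, F–A–C = F, G–Bb–D = Gm and C–E–G = C are diatonic. C–Eb–G doesn't fit — on degree 5 F major would have C (V). Cm is the degree-5 chord of F minor, so it is the borrowed v.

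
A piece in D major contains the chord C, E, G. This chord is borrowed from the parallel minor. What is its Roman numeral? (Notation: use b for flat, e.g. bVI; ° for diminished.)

The root C is the lowered 7th scale degree — diatonically D major has C# there. Diatonically D major has C#dim (vii°) on that degree; C–E–G is instead the major chord native to D minor, so it takes the label bVII.

bVII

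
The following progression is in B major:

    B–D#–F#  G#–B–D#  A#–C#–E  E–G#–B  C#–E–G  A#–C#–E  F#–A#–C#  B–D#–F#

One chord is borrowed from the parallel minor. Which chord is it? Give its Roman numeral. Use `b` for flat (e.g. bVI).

The diatonic triads in B major are B, C#m, D#m, E, F#, G#m, A#dim. B–D#–F# = B, G#–B–D# = G#m, A#–C#–E = A#dim, E–G#–B = E and F#–A#–C# = F# are all diatonic. C#–E–G is not: scale degree 2 in B major carries C#m (ii). In B minor the chord on that degree is C#dim, so here it functions as ii°, borrowed from the parallel minor.

ii°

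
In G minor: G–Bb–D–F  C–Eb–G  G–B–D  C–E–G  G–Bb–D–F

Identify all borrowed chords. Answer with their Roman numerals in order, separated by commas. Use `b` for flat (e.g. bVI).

G minor has the diatonic set Gm, Adim, Bb, Cm, D, Eb, F (with V from harmonic minor). Of the given chords, G–Bb–D–F = Gm7 and C–Eb–G = Cm are diatonic. But G–B–D is foreign: the diatonic i on degree 1 is Gm, whereas G comes from G major. It is labeled I. C–E–G doesn't fit — on degree 4 G minor would have Cm (iv). C is the degree-4 chord of G major, so it is the borrowed IV.

I, IV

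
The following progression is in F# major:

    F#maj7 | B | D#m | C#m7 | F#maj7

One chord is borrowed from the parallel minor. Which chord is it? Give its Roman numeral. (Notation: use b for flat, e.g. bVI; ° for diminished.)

In F# major the diatonic chords are F#, G#m, A#m, B, C#, D#m, E#dim. F#maj7, B and D#m all belong to that set. C#m7 (C#–E–G#–B) is not: scale degree 5 in F# major carries C# (V). In F# minor the chord on that degree is C#m7, so here it functions as v7, borrowed from the parallel minor.

v7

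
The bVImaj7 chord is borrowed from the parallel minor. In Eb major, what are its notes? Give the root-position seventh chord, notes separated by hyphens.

Cb-Eb-Gb-Bb

The root of bVImaj7 is the lowered 6th degree: C becomes Cb. Building the major-seventh chord from the parallel minor on Cb: Cb–Eb–Gb–Bb.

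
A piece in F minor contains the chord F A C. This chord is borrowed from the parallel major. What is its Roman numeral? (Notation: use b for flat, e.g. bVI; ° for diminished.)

I

The root F is the diatonic 1st degree of F minor; the borrowing shows in the chord quality. Diatonically F minor has Fm (i) on that degree; F–A–C is instead the major chord native to F major, so it takes the label I.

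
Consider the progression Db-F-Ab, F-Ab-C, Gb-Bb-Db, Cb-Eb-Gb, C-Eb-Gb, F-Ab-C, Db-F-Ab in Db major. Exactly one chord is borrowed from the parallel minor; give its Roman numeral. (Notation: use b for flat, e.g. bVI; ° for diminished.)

In Db major the diatonic chords are Db, Ebm, Fm, Gb, Ab, Bbm, Cdim. Of the given chords, Db–F–Ab = Db, F–Ab–C = Fm, Gb–Bb–Db = Gb and C–Eb–Gb = Cdim are diatonic. Cb–Eb–Gb is not: scale degree 7 in Db major carries Cdim (vii°). In Db minor the chord on that degree is Cb, so here it functions as bVII, borrowed from the parallel minor.

bVII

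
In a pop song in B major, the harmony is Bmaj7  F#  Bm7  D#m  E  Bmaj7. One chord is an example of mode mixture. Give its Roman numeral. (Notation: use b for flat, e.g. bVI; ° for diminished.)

i7

The diatonic triads in B major are B, C#m, D#m, E, F#, G#m, A#dim. Bmaj7, F#, D#m and E are all diatonic. Bm7 (B–D–F#–A) is not: scale degree 1 in B major carries B (I). In B minor the chord on that degree is Bm7, so here it functions as i7, borrowed from the parallel minor.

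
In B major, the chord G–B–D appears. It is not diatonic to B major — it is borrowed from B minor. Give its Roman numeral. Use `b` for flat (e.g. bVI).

bVI

In B major scale degree 6 is G#; G is its lowered form, from B minor. Diatonically B major has G#m (vi) on that degree; G–B–D is instead the major chord native to B minor, so it takes the label bVI.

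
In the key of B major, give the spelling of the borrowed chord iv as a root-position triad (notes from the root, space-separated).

The root, E, is scale degree 4 — the same note in B major and B minor; only the chord quality changes. Building the minor chord from the parallel minor on E: E–G–B.

E G B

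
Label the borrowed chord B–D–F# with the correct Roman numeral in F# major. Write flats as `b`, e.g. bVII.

iv

The root B is the diatonic 4th degree of F# major; the borrowing shows in the chord quality. B–D–F# is a minor chord — the form found in F# minor, not the diatonic IV (B). Borrowed into F# major it is written iv.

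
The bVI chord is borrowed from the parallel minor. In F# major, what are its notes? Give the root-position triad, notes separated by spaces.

D F# A

bVI is built on the lowered scale degree 6. In F# major degree 6 is D#; lowered it becomes D. In F# minor the chord on D is D–F#–A.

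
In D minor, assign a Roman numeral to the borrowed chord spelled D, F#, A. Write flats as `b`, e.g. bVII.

D is scale degree 1 in D minor. Diatonically D minor has Dm (i) on that degree; D–F#–A is instead the major chord native to D major, so it takes the label I.

I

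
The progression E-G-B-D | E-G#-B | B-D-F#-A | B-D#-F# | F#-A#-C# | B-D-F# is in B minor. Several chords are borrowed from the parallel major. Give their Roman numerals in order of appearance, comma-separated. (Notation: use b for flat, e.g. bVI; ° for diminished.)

In B minor (with V from harmonic minor) the diatonic chords are Bm, C#dim, D, Em, F#, G, A. E–G–B–D = Em7, B–D–F#–A = Bm7, F#–A#–C# = F# and B–D–F# = Bm all belong to that set. E–G#–B doesn't fit — on degree 4 B minor would have Em (iv). E is the degree-4 chord of B major, so it is the borrowed IV. B–D#–F# doesn't fit — on degree 1 B minor would have Bm (i). B is the degree-1 chord of B major, so it is the borrowed I.

IV, I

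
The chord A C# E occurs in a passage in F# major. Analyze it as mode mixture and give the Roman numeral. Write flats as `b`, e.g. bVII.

The root A is the lowered 3rd scale degree — diatonically F# major has A# there. The diatonic chord on degree 3 would be A#m (iii), but A–C#–E is the major chord from F# minor. As a borrowed chord it is labeled bIII.

bIII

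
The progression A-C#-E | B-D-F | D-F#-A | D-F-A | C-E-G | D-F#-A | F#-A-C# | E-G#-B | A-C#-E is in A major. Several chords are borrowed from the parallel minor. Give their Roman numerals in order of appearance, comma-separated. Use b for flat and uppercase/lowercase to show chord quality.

In A major the diatonic chords are A, Bm, C#m, D, E, F#m, G#dim. A–C#–E = A, D–F#–A = D, F#–A–C# = F#m and E–G#–B = E are all diatonic. B–D–F is not: scale degree 2 in A major carries Bm (ii). In A minor the chord on that degree is Bdim, so here it functions as ii°, borrowed from the parallel minor. D–F–A is not: scale degree 4 in A major carries D (IV). In A minor the chord on that degree is Dm, so here it functions as iv, borrowed from the parallel minor. C–E–G doesn't fit — on degree 3 A major would have C#m (iii). C is the degree-3 chord of A minor, so it is the borrowed bIII.

ii°, iv, bIII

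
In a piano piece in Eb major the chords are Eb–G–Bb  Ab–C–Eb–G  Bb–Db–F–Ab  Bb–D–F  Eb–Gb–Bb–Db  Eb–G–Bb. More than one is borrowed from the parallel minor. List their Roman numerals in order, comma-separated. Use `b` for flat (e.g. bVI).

The diatonic triads in Eb major are Eb, Fm, Gm, Ab, Bb, Cm, Ddim. Eb–G–Bb = Eb, Ab–C–Eb–G = Abmaj7 and Bb–D–F = Bb are all diatonic. But Bb–Db–F–Ab is foreign: the diatonic V on degree 5 is Bb, whereas Bbm7 comes from Eb minor. It is labeled v7. Eb–Gb–Bb–Db is not: scale degree 1 in Eb major carries Eb (I). In Eb minor the chord on that degree is Ebm7, so here it functions as i7, borrowed from the parallel minor.

v7, i7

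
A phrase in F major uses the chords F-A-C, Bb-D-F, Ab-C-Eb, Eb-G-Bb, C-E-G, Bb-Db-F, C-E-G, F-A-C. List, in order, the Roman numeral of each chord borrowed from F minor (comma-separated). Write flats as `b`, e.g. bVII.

bIII, bVII, iv

The diatonic triads in F major are F, Gm, Am, Bb, C, Dm, Edim. Of the given chords, F–A–C = F, Bb–D–F = Bb and C–E–G = C are diatonic. Ab–C–Eb doesn't fit — on degree 3 F major would have Am (iii). Ab is the degree-3 chord of F minor, so it is the borrowed bIII. Eb–G–Bb doesn't fit — on degree 7 F major would have Edim (vii°). Eb is the degree-7 chord of F minor, so it is the borrowed bVII. Bb–Db–F is not: scale degree 4 in F major carries Bb (IV). In F minor the chord on that degree is Bbm, so here it functions as iv, borrowed from the parallel minor.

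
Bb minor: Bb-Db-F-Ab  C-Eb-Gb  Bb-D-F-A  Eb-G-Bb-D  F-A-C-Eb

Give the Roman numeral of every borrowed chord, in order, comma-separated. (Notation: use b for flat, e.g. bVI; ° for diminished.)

In Bb minor (with V from harmonic minor) the diatonic chords are Bbm, Cdim, Db, Ebm, F, Gb, Ab. Of the given chords, Bb–Db–F–Ab = Bbm7, C–Eb–Gb = Cdim and F–A–C–Eb = F7 are diatonic. But Bb–D–F–A is foreign: the diatonic i on degree 1 is Bbm, whereas Bbmaj7 comes from Bb major. It is labeled Imaj7. Eb–G–Bb–D doesn't fit — on degree 4 Bb minor would have Ebm (iv). Ebmaj7 is the degree-4 chord of Bb major, so it is the borrowed IVmaj7.

Imaj7, IVmaj7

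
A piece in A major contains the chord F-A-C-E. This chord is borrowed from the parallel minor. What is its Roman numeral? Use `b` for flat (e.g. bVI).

bVImaj7

In A major scale degree 6 is F#; F is its lowered form, from A minor. Diatonically A major has F#m (vi) on that degree; F–A–C–E is instead the major-seventh chord native to A minor, so it takes the label bVImaj7.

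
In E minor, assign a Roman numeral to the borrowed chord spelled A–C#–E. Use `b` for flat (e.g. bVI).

IV

The root A is the diatonic 4th degree of E minor; the borrowing shows in the chord quality. The diatonic chord on degree 4 would be Am (iv), but A–C#–E is the major chord from E major. As a borrowed chord it is labeled IV.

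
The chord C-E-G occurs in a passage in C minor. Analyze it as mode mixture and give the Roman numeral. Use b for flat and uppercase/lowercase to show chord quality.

I

The root C is the diatonic 1st degree of C minor; the borrowing shows in the chord quality. C–E–G is a major chord — the form found in C major, not the diatonic i (Cm). Borrowed into C minor it is written I.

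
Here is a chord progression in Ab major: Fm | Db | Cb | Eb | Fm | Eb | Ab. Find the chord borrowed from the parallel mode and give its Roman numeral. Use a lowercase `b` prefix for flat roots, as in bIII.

bIII

The diatonic triads in Ab major are Ab, Bbm, Cm, Db, Eb, Fm, Gdim. Of the given chords, Fm, Db, Eb and Ab are diatonic. But Cb (Cb–Eb–Gb) is foreign: the diatonic iii on degree 3 is Cm, whereas Cb comes from Ab minor. It is labeled bIII.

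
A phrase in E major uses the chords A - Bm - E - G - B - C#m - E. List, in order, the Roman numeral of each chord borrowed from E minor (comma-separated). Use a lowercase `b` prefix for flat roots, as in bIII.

The diatonic triads in E major are E, F#m, G#m, A, B, C#m, D#dim. Of the given chords, A, E, B and C#m are diatonic. But Bm (B–D–F#) is foreign: the diatonic V on degree 5 is B, whereas Bm comes from E minor. It is labeled v. G (G–B–D) is not: scale degree 3 in E major carries G#m (iii). In E minor the chord on that degree is G, so here it functions as bIII, borrowed from the parallel minor.

v, bIII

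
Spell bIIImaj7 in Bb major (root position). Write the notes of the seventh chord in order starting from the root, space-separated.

bIIImaj7 is built on the lowered scale degree 3. In Bb major degree 3 is D; lowered it becomes Db. Stacking thirds in Bb minor on Db gives Db–F–Ab–C.

Db F Ab C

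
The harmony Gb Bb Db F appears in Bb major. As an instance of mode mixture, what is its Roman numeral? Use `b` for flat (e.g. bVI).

The root Gb is the lowered 6th scale degree — diatonically Bb major has G there. Gb–Bb–Db–F is a major-seventh chord — the form found in Bb minor, not the diatonic vi (Gm). Borrowed into Bb major it is written bVImaj7.

bVImaj7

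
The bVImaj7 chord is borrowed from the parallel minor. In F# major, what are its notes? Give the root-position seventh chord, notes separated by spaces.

D F# A C#

Scale degree 6 in F# major is D#. bVImaj7 uses the lowered form, D, taken from F# minor. Stacking thirds in F# minor on D gives D–F#–A–C#.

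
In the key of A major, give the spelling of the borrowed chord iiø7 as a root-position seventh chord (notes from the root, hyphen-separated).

iiø7 is built on scale degree 2, which is B in both A major and its parallel. In A minor the chord on B is B–D–F–A.

B-D-F-A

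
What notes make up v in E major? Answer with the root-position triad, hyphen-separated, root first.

The root, B, is scale degree 5 — the same note in E major and E minor; only the chord quality changes. Building the minor chord from the parallel minor on B: B–D–F#.

B-D-F#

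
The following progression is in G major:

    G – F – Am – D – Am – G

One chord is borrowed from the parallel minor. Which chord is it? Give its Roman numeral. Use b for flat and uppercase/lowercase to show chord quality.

The diatonic triads in G major are G, Am, Bm, C, D, Em, F#dim. G, Am and D all belong to that set. F (F–A–C) doesn't fit — on degree 7 G major would have F#dim (vii°). F is the degree-7 chord of G minor, so it is the borrowed bVII.

bVII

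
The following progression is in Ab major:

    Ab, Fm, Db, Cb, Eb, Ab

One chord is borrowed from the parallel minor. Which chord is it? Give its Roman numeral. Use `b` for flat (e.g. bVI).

bIII

The diatonic triads in Ab major are Ab, Bbm, Cm, Db, Eb, Fm, Gdim. Of the given chords, Ab, Fm, Db and Eb are diatonic. But Cb (Cb–Eb–Gb) is foreign: the diatonic iii on degree 3 is Cm, whereas Cb comes from Ab minor. It is labeled bIII.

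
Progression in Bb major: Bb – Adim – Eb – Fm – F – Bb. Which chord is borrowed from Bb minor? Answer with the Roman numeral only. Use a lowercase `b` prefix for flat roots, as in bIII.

v

Bb major has the diatonic set Bb, Cm, Dm, Eb, F, Gm, Adim. Bb, Adim, Eb and F all belong to that set. But Fm (F–Ab–C) is foreign: the diatonic V on degree 5 is F, whereas Fm comes from Bb minor. It is labeled v.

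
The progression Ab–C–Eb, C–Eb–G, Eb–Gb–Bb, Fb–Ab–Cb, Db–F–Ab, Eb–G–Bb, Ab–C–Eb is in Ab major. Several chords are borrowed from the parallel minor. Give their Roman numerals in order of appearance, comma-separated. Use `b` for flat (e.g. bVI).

v, bVI

In Ab major the diatonic chords are Ab, Bbm, Cm, Db, Eb, Fm, Gdim. Ab–C–Eb = Ab, C–Eb–G = Cm, Db–F–Ab = Db and Eb–G–Bb = Eb all belong to that set. But Eb–Gb–Bb is foreign: the diatonic V on degree 5 is Eb, whereas Ebm comes from Ab minor. It is labeled v. But Fb–Ab–Cb is foreign: the diatonic vi on degree 6 is Fm, whereas Fb comes from Ab minor. It is labeled bVI.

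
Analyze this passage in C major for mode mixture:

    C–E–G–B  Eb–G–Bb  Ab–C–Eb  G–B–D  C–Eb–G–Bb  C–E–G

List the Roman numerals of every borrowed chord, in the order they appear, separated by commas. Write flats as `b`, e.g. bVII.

The diatonic triads in C major are C, Dm, Em, F, G, Am, Bdim. C–E–G–B = Cmaj7, G–B–D = G and C–E–G = C are all diatonic. But Eb–G–Bb is foreign: the diatonic iii on degree 3 is Em, whereas Eb comes from C minor. It is labeled bIII. Ab–C–Eb is not: scale degree 6 in C major carries Am (vi). In C minor the chord on that degree is Ab, so here it functions as bVI, borrowed from the parallel minor. C–Eb–G–Bb doesn't fit — on degree 1 C major would have C (I). Cm7 is the degree-1 chord of C minor, so it is the borrowed i7.

bIII, bVI, i7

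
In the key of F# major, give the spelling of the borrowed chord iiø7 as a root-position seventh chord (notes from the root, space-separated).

The root, G#, is scale degree 2 — the same note in F# major and F# minor; only the chord quality changes. Building the half-diminished-seventh chord from the parallel minor on G#: G#–B–D–F#.

G# B D F#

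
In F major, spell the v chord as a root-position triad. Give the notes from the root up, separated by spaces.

The root, C, is scale degree 5 — the same note in F major and F minor; only the chord quality changes. In F minor the chord on C is C–Eb–G.

C Eb G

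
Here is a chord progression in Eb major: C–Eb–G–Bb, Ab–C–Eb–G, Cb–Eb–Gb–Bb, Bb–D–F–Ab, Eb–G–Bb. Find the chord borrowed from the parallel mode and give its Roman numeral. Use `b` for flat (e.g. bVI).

bVImaj7

Eb major has the diatonic set Eb, Fm, Gm, Ab, Bb, Cm, Ddim. C–Eb–G–Bb = Cm7, Ab–C–Eb–G = Abmaj7, Bb–D–F–Ab = Bb7 and Eb–G–Bb = Eb all belong to that set. But Cb–Eb–Gb–Bb is foreign: the diatonic vi on degree 6 is Cm, whereas Cbmaj7 comes from Eb minor. It is labeled bVImaj7.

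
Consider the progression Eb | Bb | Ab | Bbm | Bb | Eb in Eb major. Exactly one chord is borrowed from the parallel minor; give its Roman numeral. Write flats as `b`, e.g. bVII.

The diatonic triads in Eb major are Eb, Fm, Gm, Ab, Bb, Cm, Ddim. Of the given chords, Eb, Bb and Ab are diatonic. Bbm (Bb–Db–F) doesn't fit — on degree 5 Eb major would have Bb (V). Bbm is the degree-5 chord of Eb minor, so it is the borrowed v.

v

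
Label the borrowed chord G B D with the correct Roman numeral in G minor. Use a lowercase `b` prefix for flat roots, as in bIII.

I

G is scale degree 1 in G minor. The diatonic chord on degree 1 would be Gm (i), but G–B–D is the major chord from G major. As a borrowed chord it is labeled I.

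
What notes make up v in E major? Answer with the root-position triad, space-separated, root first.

The root, B, is scale degree 5 — the same note in E major and E minor; only the chord quality changes. Stacking thirds in E minor on B gives B–D–F#.

B D F#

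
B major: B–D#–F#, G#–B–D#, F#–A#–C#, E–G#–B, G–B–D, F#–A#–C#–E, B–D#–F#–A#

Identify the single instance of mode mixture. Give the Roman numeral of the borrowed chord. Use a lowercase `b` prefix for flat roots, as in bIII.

B major has the diatonic set B, C#m, D#m, E, F#, G#m, A#dim. B–D#–F# = B, G#–B–D# = G#m, F#–A#–C# = F#, E–G#–B = E, F#–A#–C#–E = F#7 and B–D#–F#–A# = Bmaj7 all belong to that set. G–B–D doesn't fit — on degree 6 B major would have G#m (vi). G is the degree-6 chord of B minor, so it is the borrowed bVI.

bVI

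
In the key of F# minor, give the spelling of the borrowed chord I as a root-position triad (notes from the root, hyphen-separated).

I is built on scale degree 1, which is F# in both F# minor and its parallel. Stacking thirds in F# major on F# gives F#–A#–C#.

F#-A#-C#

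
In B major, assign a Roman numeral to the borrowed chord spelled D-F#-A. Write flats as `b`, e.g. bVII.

bIII

In B major scale degree 3 is D#; D is its lowered form, from B minor. D–F#–A is a major chord — the form found in B minor, not the diatonic iii (D#m). Borrowed into B major it is written bIII.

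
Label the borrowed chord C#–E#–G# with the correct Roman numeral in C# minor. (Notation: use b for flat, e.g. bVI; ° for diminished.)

The root C# is the diatonic 1st degree of C# minor; the borrowing shows in the chord quality. The diatonic chord on degree 1 would be C#m (i), but C#–E#–G# is the major chord from C# major. As a borrowed chord it is labeled I.

I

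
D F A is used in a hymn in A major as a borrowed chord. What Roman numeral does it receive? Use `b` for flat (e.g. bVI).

iv

D is scale degree 4 in A major. The diatonic chord on degree 4 would be D (IV), but D–F–A is the minor chord from A minor. As a borrowed chord it is labeled iv.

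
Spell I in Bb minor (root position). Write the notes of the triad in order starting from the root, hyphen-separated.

The root, Bb, is scale degree 1 — the same note in Bb minor and Bb major; only the chord quality changes. Building the major chord from the parallel major on Bb: Bb–D–F.

Bb-D-F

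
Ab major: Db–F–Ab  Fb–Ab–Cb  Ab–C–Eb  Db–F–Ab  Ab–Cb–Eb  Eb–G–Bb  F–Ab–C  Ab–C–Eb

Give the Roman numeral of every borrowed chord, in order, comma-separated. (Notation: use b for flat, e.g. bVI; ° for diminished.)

bVI, i

The diatonic triads in Ab major are Ab, Bbm, Cm, Db, Eb, Fm, Gdim. Db–F–Ab = Db, Ab–C–Eb = Ab, Eb–G–Bb = Eb and F–Ab–C = Fm are all diatonic. Fb–Ab–Cb is not: scale degree 6 in Ab major carries Fm (vi). In Ab minor the chord on that degree is Fb, so here it functions as bVI, borrowed from the parallel minor. Ab–Cb–Eb is not: scale degree 1 in Ab major carries Ab (I). In Ab minor the chord on that degree is Abm, so here it functions as i, borrowed from the parallel minor.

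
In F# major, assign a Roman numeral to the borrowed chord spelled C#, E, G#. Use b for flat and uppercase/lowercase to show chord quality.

The root C# is the diatonic 5th degree of F# major; the borrowing shows in the chord quality. Diatonically F# major has C# (V) on that degree; C#–E–G# is instead the minor chord native to F# minor, so it takes the label v.

v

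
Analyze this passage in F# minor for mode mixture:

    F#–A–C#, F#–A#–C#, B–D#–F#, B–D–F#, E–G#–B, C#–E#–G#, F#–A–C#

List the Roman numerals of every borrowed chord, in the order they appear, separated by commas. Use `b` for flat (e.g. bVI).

I, IV

F# minor has the diatonic set F#m, G#dim, A, Bm, C#, D, E (with V from harmonic minor). Of the given chords, F#–A–C# = F#m, B–D–F# = Bm, E–G#–B = E and C#–E#–G# = C# are diatonic. F#–A#–C# is not: scale degree 1 in F# minor carries F#m (i). In F# major the chord on that degree is F#, so here it functions as I, borrowed from the parallel major. B–D#–F# doesn't fit — on degree 4 F# minor would have Bm (iv). B is the degree-4 chord of F# major, so it is the borrowed IV.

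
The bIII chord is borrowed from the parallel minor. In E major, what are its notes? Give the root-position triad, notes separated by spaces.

Scale degree 3 in E major is G#. bIII uses the lowered form, G, taken from E minor. Building the major chord from the parallel minor on G: G–B–D.

G B D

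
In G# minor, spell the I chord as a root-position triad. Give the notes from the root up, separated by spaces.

G# B# D#

I is built on scale degree 1, which is G# in both G# minor and its parallel. Stacking thirds in G# major on G# gives G#–B#–D#.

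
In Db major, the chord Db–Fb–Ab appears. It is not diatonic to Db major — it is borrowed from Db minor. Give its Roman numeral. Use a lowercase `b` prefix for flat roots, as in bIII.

The root Db is the diatonic 1st degree of Db major; the borrowing shows in the chord quality. Diatonically Db major has Db (I) on that degree; Db–Fb–Ab is instead the minor chord native to Db minor, so it takes the label i.

i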